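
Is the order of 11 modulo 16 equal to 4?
Powers of 11 mod 16: 11^1≡11, 11^2≡9, 11^3≡3, 11^4≡1. First k with 11^k≡1 is k=4. Yes, ord_16(11) = 4.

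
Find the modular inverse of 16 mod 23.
Since 23 is prime, by Fermat 16^(-1) ≡ 16^{21} ≡ 13 mod 23. Verify: 16 × 13 = 208 ≡ 1 mod 23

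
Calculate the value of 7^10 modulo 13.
By repeated squaring (mod 13): 7^{1}≡7, 7^{2}≡10, 7^{4}≡9, 7^{8}≡3. Then 7^{10} = 7^{8+2} ≡ 3 × 10 ≡ 4 (mod 13)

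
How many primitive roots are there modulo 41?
A prime p has φ(p-1) primitive roots; here φ(40) = 16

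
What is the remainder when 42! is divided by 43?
By Wilson's theorem, (42)! ≡ -1 ≡ 42 mod 43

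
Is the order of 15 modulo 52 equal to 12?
Powers of 15 mod 52: 15^1≡15, 15^2≡17, 15^3≡47, 15^4≡29, 15^5≡19, 15^6≡25, 15^7≡11, 15^8≡9, 15^9≡31, 15^10≡49, 15^11≡7, 15^12≡1. First k with 15^k≡1 is k=12. Yes, ord_52(15) = 12.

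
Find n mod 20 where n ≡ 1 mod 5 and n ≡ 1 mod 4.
M = 5 × 4 = 20. M₁ = 4, y₁ ≡ 4 mod 5. M₂ = 5, y₂ ≡ 1 mod 4. n = 1×4×4 + 1×5×1 ≡ 1 mod 20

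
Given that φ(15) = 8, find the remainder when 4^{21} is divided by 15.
By Euler: 4^{8} ≡ 1 (mod 15) since gcd(4, 15) = 1. 21 = 2×8 + 5. So 4^{21} ≡ 4^{5} ≡ 4 (mod 15)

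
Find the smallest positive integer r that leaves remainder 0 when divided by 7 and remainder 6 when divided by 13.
M = 7 × 13 = 91. M₁ = 13, y₁ ≡ 6 mod 7. M₂ = 7, y₂ ≡ 2 mod 13. r = 0×13×6 + 6×7×2 ≡ 84 mod 91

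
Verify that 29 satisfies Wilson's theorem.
(28)! mod 29 = 28. Since this equals -1 mod 29, Wilson confirms 29 is prime.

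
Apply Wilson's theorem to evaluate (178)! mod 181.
(180)! = (178)! × (179) × (180) ≡ -1 mod 181. So (178)! ≡ -1 × [(180)(179)]^(-1) ≡ 90 mod 181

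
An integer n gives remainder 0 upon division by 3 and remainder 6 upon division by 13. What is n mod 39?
M = 3 × 13 = 39. M₁ = 13, y₁ ≡ 1 mod 3. M₂ = 3, y₂ ≡ 9 mod 13. n = 0×13×1 + 6×3×9 ≡ 6 mod 39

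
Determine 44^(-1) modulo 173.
Since 173 is prime, by Fermat 44^(-1) ≡ 44^{171} ≡ 59 (mod 173). Verify: 44 × 59 = 2596 ≡ 1 (mod 173)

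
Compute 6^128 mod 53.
Using Fermat: 6^{52} ≡ 1 (mod 53). 128 ≡ 24 (mod 52). So 6^{128} ≡ 6^{24} ≡ 28 (mod 53)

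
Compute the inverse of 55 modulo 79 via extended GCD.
Extended GCD: 55(23) + 79(-16) = 1. So 55^(-1) ≡ 23 mod 79. Verify: 55 × 23 = 1265 ≡ 1 mod 79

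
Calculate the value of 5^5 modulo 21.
By repeated squaring mod 21: 5^{1}≡5, 5^{2}≡4, 5^{4}≡16. Then 5^{5} = 5^{4+1} ≡ 16 × 5 ≡ 17 mod 21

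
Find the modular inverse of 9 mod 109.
Since 109 is prime, by Fermat 9^(-1) ≡ 9^{107} ≡ 97 (mod 109). Verify: 9 × 97 = 873 ≡ 1 (mod 109)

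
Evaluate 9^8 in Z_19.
By repeated squaring mod 19: 9^{1}≡9, 9^{2}≡5, 9^{4}≡6, 9^{8}≡17. So 9^{8} ≡ 17 mod 19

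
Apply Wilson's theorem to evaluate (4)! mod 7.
(6)! = (4)! × (5) × (6) ≡ -1 (mod 7). So (4)! ≡ -1 × [(6)(5)]^(-1) ≡ 3 (mod 7)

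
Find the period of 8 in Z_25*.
Powers of 8 mod 25: 8^1≡8, 8^2≡14, 8^3≡12, 8^4≡21, 8^5≡18, 8^6≡19, 8^7≡2, 8^8≡16, 8^9≡3, 8^10≡24, 8^11≡17, 8^12≡11, 8^13≡13, 8^14≡4, 8^15≡7, 8^16≡6, 8^17≡23, 8^18≡9, 8^19≡22, 8^20≡1. ord_25(8) = 20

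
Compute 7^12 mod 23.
By repeated squaring (mod 23): 7^{1}≡7, 7^{2}≡3, 7^{4}≡9, 7^{8}≡12. Then 7^{12} = 7^{8+4} ≡ 12 × 9 ≡ 16 (mod 23)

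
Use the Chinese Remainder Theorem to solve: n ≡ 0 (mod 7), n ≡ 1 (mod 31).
M = 7 × 31 = 217. M₁ = 31, y₁ ≡ 5 (mod 7). M₂ = 7, y₂ ≡ 9 (mod 31). n = 0×31×5 + 1×7×9 ≡ 63 (mod 217)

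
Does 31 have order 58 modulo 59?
ord_59(31) divides 58. For each prime q|58: 31^{29}≡58, 31^{2}≡17, none ≡ 1. So 31 has order 58 and is a primitive root mod 59.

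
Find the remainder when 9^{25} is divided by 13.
By Fermat: 9^{12} ≡ 1 mod 13. 25 = 2×12 + 1. So 9^{25} ≡ 9^{1} ≡ 9 mod 13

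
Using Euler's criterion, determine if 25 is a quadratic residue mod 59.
By Euler's criterion: 25^{29} ≡ 1 mod 59. Since this equals 1, 25 is a QR.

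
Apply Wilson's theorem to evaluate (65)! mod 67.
(66)! = (65)! × (66) ≡ -1 (mod 67). So (65)! ≡ -1 × (66)^(-1) ≡ (-1)×(-1) = 1 (mod 67)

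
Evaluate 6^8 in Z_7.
Using Fermat: 6^{6} ≡ 1 mod 7. 8 ≡ 2 mod 6. So 6^{8} ≡ 6^{2} ≡ 1 mod 7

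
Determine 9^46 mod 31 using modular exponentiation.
Using Fermat: 9^{30} ≡ 1 (mod 31). 46 ≡ 16 (mod 30). So 9^{46} ≡ 9^{16} ≡ 9 (mod 31)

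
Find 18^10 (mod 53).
By repeated squaring (mod 53): 18^{1}≡18, 18^{2}≡6, 18^{4}≡36, 18^{8}≡24. Then 18^{10} = 18^{8+2} ≡ 24 × 6 ≡ 38 (mod 53)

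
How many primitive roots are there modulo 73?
A prime p has φ(p-1) primitive roots; here φ(72) = 24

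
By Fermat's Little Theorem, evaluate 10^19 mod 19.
By Fermat: 10^{18} ≡ 1 (mod 19). So 10^{19} = 10^{18} · 10^{1} ≡ 10^{1} ≡ 10 (mod 19)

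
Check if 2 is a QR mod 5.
By Euler's criterion: 2^{2} ≡ 4 (mod 5). Since this equals -1 (≡ 4), 2 is not a QR.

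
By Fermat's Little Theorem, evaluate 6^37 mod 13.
By Fermat: 6^{12} ≡ 1 (mod 13). 37 = 3×12 + 1. So 6^{37} ≡ 6^{1} ≡ 6 (mod 13)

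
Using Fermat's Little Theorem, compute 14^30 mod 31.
By Fermat's Little Theorem, 14^{30} ≡ 1 (mod 31) since 31 is prime and gcd(14, 31) = 1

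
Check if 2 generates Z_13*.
ord_13(2) divides 12. For each prime q|12: 2^{6}≡12, 2^{4}≡3, none ≡ 1. So 2 has order 12 and is a primitive root mod 13.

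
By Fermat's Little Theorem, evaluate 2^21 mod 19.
By Fermat: 2^{18} ≡ 1 mod 19. So 2^{21} = 2^{18} · 2^{3} ≡ 2^{3} ≡ 8 mod 19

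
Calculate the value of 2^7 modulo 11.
By repeated squaring mod 11: 2^{1}≡2, 2^{2}≡4, 2^{4}≡5. Then 2^{7} = 2^{4+2+1} ≡ 5 × 4 × 2 ≡ 7 mod 11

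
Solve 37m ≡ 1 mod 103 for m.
Since 103 is prime, by Fermat 37^(-1) ≡ 37^{101} ≡ 39 mod 103. Verify: 37 × 39 = 1443 ≡ 1 mod 103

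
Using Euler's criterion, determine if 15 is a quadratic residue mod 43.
By Euler's criterion: 15^{21} ≡ 1 mod 43. Since this equals 1, 15 is a QR.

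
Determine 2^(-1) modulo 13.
Since 13 is prime, by Fermat 2^(-1) ≡ 2^{11} ≡ 7 (mod 13). Verify: 2 × 7 = 14 ≡ 1 (mod 13)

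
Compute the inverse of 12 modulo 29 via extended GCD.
Extended GCD: 12(-12) + 29(5) = 1. So 12^(-1) ≡ -12 ≡ 17 mod 29. Verify: 12 × 17 = 204 ≡ 1 mod 29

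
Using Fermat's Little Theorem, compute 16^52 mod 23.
By Fermat: 16^{22} ≡ 1 mod 23. 52 = 2×22 + 8. So 16^{52} ≡ 16^{8} ≡ 12 mod 23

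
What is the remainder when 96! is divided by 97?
By Wilson's theorem, (96)! ≡ -1 ≡ 96 (mod 97)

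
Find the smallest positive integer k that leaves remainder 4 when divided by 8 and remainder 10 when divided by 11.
M = 8 × 11 = 88. M₁ = 11, y₁ ≡ 3 (mod 8). M₂ = 8, y₂ ≡ 7 (mod 11). k = 4×11×3 + 10×8×7 ≡ 76 (mod 88)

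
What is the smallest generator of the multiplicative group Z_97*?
g = 5. Powers: [5, 25, 28, 43, 21, 8, 40, 6, 30, ...] generates all 96 non-zero residues.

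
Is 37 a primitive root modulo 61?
37^{20} ≡ 1 mod 61 and 20 < 60, so ord_61(37) = 20 ≠ 60 and 37 is not a primitive root.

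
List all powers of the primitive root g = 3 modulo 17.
3^1, 3^2, ..., 3^{16} mod 17: [3, 9, 10, 13, 5, 15, 11, 16, 14, 8, 7, 4, 12, 2, 6, 1]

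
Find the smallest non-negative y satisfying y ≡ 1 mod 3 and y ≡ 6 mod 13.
M = 3 × 13 = 39. M₁ = 13, y₁ ≡ 1 mod 3. M₂ = 3, y₂ ≡ 9 mod 13. y = 1×13×1 + 6×3×9 ≡ 19 mod 39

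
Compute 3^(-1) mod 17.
Since 17 is prime, by Fermat 3^(-1) ≡ 3^{15} ≡ 6 mod 17. Verify: 3 × 6 = 18 ≡ 1 mod 17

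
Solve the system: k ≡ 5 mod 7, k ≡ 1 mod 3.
M = 7 × 3 = 21. M₁ = 3, y₁ ≡ 5 mod 7. M₂ = 7, y₂ ≡ 1 mod 3. k = 5×3×5 + 1×7×1 ≡ 19 mod 21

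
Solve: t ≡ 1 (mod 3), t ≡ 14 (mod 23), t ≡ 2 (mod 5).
M = 3 × 23 × 5 = 345. M₁ = 115, y₁ ≡ 1 (mod 3). M₂ = 15, y₂ ≡ 20 (mod 23). M₃ = 69, y₃ ≡ 4 (mod 5). t = 1×115×1 + 14×15×20 + 2×69×4 ≡ 37 (mod 345)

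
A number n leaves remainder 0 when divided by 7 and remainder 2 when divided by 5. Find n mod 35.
M = 7 × 5 = 35. M₁ = 5, y₁ ≡ 3 mod 7. M₂ = 7, y₂ ≡ 3 mod 5. n = 0×5×3 + 2×7×3 ≡ 7 mod 35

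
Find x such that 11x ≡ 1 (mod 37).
Since 37 is prime, by Fermat 11^(-1) ≡ 11^{35} ≡ 27 (mod 37). Verify: 11 × 27 = 297 ≡ 1 (mod 37)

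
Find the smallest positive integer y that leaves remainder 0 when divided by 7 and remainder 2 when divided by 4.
M = 7 × 4 = 28. M₁ = 4, y₁ ≡ 2 (mod 7). M₂ = 7, y₂ ≡ 3 (mod 4). y = 0×4×2 + 2×7×3 ≡ 14 (mod 28)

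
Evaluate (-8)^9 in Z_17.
By repeated squaring (mod 17): (-8)^{1}≡9, (-8)^{2}≡13, (-8)^{4}≡16, (-8)^{8}≡1. Then (-8)^{9} = (-8)^{8+1} ≡ 1 × 9 ≡ 9 (mod 17)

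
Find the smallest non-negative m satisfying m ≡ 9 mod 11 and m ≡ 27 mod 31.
M = 11 × 31 = 341. M₁ = 31, y₁ ≡ 5 mod 11. M₂ = 11, y₂ ≡ 17 mod 31. m = 9×31×5 + 27×11×17 ≡ 306 mod 341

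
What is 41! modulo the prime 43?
(42)! = (41)! × (42) ≡ -1 mod 43. So (41)! ≡ -1 × (42)^(-1) ≡ (-1)×(-1) = 1 mod 43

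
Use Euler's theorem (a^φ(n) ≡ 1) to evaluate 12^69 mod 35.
By Euler: 12^{24} ≡ 1 (mod 35) since gcd(12, 35) = 1. 69 = 2×24 + 21. So 12^{69} ≡ 12^{21} ≡ 27 (mod 35)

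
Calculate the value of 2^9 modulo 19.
By repeated squaring mod 19: 2^{1}≡2, 2^{2}≡4, 2^{4}≡16, 2^{8}≡9. Then 2^{9} = 2^{8+1} ≡ 9 × 2 ≡ 18 mod 19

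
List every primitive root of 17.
There are φ(16) = 8 primitive roots mod 17: {3, 5, 6, 7, 10, 11, 12, 14}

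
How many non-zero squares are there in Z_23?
For prime 23, there are (p-1)/2 = (23-1)/2 = 11 quadratic residues (excluding 0).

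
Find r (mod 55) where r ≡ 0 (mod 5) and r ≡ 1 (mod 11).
M = 5 × 11 = 55. M₁ = 11, y₁ ≡ 1 (mod 5). M₂ = 5, y₂ ≡ 9 (mod 11). r = 0×11×1 + 1×5×9 ≡ 45 (mod 55)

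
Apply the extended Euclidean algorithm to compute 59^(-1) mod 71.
Extended GCD: 59(-6) + 71(5) = 1. So 59^(-1) ≡ -6 ≡ 65 (mod 71). Verify: 59 × 65 = 3835 ≡ 1 (mod 71)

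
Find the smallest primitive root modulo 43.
g = 3. For each prime q|42: 3^{21}≡42, 3^{14}≡36, 3^{6}≡41, none ≡ 1, so ord_43(3) = 42 and 3 is a primitive root.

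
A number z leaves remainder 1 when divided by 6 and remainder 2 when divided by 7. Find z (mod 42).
M = 6 × 7 = 42. M₁ = 7, y₁ ≡ 1 (mod 6). M₂ = 6, y₂ ≡ 6 (mod 7). z = 1×7×1 + 2×6×6 ≡ 37 (mod 42)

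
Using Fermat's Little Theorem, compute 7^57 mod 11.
By Fermat: 7^{10} ≡ 1 (mod 11). 57 = 5×10 + 7. So 7^{57} ≡ 7^{7} ≡ 6 (mod 11)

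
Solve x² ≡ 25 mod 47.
The square roots of 25 mod 47 are 42 and 5. Verify: 42² = 1764 ≡ 25 mod 47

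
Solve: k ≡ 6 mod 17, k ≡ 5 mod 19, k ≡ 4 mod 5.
M = 17 × 19 × 5 = 1615. M₁ = 95, y₁ ≡ 12 mod 17. M₂ = 85, y₂ ≡ 17 mod 19. M₃ = 323, y₃ ≡ 2 mod 5. k = 6×95×12 + 5×85×17 + 4×323×2 ≡ 499 mod 1615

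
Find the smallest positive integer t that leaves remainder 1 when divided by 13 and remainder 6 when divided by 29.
M = 13 × 29 = 377. M₁ = 29, y₁ ≡ 9 mod 13. M₂ = 13, y₂ ≡ 9 mod 29. t = 1×29×9 + 6×13×9 ≡ 209 mod 377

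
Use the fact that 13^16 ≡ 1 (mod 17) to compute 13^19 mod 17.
By Fermat: 13^{16} ≡ 1 (mod 17). So 13^{19} = 13^{16} · 13^{3} ≡ 13^{3} ≡ 4 (mod 17)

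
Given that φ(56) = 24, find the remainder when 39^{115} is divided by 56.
By Euler: 39^{24} ≡ 1 mod 56 since gcd(39, 56) = 1. 115 = 4×24 + 19. So 39^{115} ≡ 39^{19} ≡ 39 mod 56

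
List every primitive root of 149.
There are φ(148) = 72 primitive roots mod 149: {2, 3, 8, 10, 11, 12, 13, 14, 15, 18, 21, 23, 27, 32, 34, 38, 40, 41, 43, 48, 50, 51, 52, 55, 56, 57, 58, 59, 60, 62, 65, 66, 70, 71, 72, 74, 75, 77, 78, 79, 83, 84, 87, 89, 90, 91, 92, 93, 94, 97, 98, 99, 101, 106, 108, 109, 111, 115, 117, 122, 126, 128, 131, 134, 135, 136, 137, 138, 139, 141, 146, 147}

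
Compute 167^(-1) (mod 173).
Since 173 is prime, by Fermat 167^(-1) ≡ 167^{171} ≡ 144 (mod 173). Verify: 167 × 144 = 24048 ≡ 1 (mod 173)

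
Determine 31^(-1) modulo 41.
Since 41 is prime, by Fermat 31^(-1) ≡ 31^{39} ≡ 4 (mod 41). Verify: 31 × 4 = 124 ≡ 1 (mod 41)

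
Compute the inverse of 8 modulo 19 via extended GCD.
Extended GCD: 8(-7) + 19(3) = 1. So 8^(-1) ≡ -7 ≡ 12 mod 19. Verify: 8 × 12 = 96 ≡ 1 mod 19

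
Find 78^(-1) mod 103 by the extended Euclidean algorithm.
Extended GCD: 78(-33) + 103(25) = 1. So 78^(-1) ≡ -33 ≡ 70 mod 103. Verify: 78 × 70 = 5460 ≡ 1 mod 103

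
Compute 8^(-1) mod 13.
Since 13 is prime, by Fermat 8^(-1) ≡ 8^{11} ≡ 5 mod 13. Verify: 8 × 5 = 40 ≡ 1 mod 13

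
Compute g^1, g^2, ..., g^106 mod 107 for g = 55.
55^1, 55^2, ..., 55^{106} mod 107: [55, 29, 97, 92, 31, 100, 43, 11, 70, 105, 104, 49, 20, 30, 45, 14, 21, 85, 74, 4, 6, 9, 67, 47, 17, 79, 65, 44, 66, 99, 95, 89, 80, 13, 73, 56, 84, 19, 82, 16, 24, 36, 54, 81, 68, 102, 46, 69, 50, 75, 59, 35, 106, 52, 78, 10, 15, 76, 7, 64, 96, 37, 2, 3, 58, 87, 77, 62, 93, 86, 22, 33, 103, 101, 98, 40, 60, 90, 28, 42, 63, 41, 8, 12, 18, 27, 94, 34, 51, 23, 88, 25, 91, 83, 71, 53, 26, 39, 5, 61, 38, 57, 32, 48, 72, 1]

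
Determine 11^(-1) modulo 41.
Since 41 is prime, by Fermat 11^(-1) ≡ 11^{39} ≡ 15 (mod 41). Verify: 11 × 15 = 165 ≡ 1 (mod 41)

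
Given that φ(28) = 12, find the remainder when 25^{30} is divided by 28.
By Euler: 25^{12} ≡ 1 (mod 28) since gcd(25, 28) = 1. 30 = 2×12 + 6. So 25^{30} ≡ 25^{6} ≡ 1 (mod 28)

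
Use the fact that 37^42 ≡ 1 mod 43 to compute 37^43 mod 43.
By Fermat: 37^{42} ≡ 1 mod 43. So 37^{43} = 37^{42} · 37^{1} ≡ 37^{1} ≡ 37 mod 43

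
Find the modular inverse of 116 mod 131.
Since 131 is prime, by Fermat 116^(-1) ≡ 116^{129} ≡ 96 (mod 131). Verify: 116 × 96 = 11136 ≡ 1 (mod 131)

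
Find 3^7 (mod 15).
By repeated squaring (mod 15): 3^{1}≡3, 3^{2}≡9, 3^{4}≡6. Then 3^{7} = 3^{4+2+1} ≡ 6 × 9 × 3 ≡ 12 (mod 15)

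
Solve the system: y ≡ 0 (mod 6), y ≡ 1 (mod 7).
M = 6 × 7 = 42. M₁ = 7, y₁ ≡ 1 (mod 6). M₂ = 6, y₂ ≡ 6 (mod 7). y = 0×7×1 + 1×6×6 ≡ 36 (mod 42)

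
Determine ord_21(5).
Powers of 5 mod 21: 5^1≡5, 5^2≡4, 5^3≡20, 5^4≡16, 5^5≡17, 5^6≡1. So the order of 5 is 6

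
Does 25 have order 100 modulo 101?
25^{25} ≡ 1 (mod 101) and 25 < 100, so ord_101(25) = 25 ≠ 100 and 25 is not a primitive root.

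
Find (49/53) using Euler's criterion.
(49/53) = 49^{26} mod 53 = 1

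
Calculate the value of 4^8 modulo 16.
By repeated squaring (mod 16): 4^{1}≡4, 4^{2}≡0, 4^{4}≡0, 4^{8}≡0. So 4^{8} ≡ 0 (mod 16)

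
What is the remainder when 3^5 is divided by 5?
Using Fermat: 3^{4} ≡ 1 mod 5. 5 ≡ 1 mod 4. So 3^{5} ≡ 3^{1} ≡ 3 mod 5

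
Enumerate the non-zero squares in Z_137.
Squares in Z_137*: {1, 2, 4, 7, 8, 9, 11, 14, 15, 16, 17, 18, 19, 22, 25, 28, 30, 32, 34, 36, 37, 38, 39, 44, 49, 50, 56, 59, 60, 61, 63, 64, 65, 68, 69, 72, 73, 74, 76, 77, 78, 81, 87, 88, 93, 98, 99, 100, 101, 103, 105, 107, 109, 112, 115, 118, 119, 120, 121, 122, 123, 126, 128, 129, 130, 133, 135, 136}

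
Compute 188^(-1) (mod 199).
Since 199 is prime, by Fermat 188^(-1) ≡ 188^{197} ≡ 18 (mod 199). Verify: 188 × 18 = 3384 ≡ 1 (mod 199)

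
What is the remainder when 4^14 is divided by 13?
Using Fermat: 4^{12} ≡ 1 mod 13. 14 ≡ 2 mod 12. So 4^{14} ≡ 4^{2} ≡ 3 mod 13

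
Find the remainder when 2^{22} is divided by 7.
By Fermat: 2^{6} ≡ 1 mod 7. 22 = 3×6 + 4. So 2^{22} ≡ 2^{4} ≡ 2 mod 7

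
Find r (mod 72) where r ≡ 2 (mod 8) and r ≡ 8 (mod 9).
M = 8 × 9 = 72. M₁ = 9, y₁ ≡ 1 (mod 8). M₂ = 8, y₂ ≡ 8 (mod 9). r = 2×9×1 + 8×8×8 ≡ 26 (mod 72)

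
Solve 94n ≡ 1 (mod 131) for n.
Since 131 is prime, by Fermat 94^(-1) ≡ 94^{129} ≡ 46 (mod 131). Verify: 94 × 46 = 4324 ≡ 1 (mod 131)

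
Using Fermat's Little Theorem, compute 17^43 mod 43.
By Fermat: 17^{42} ≡ 1 (mod 43). So 17^{43} = 17^{42} · 17^{1} ≡ 17^{1} ≡ 17 (mod 43)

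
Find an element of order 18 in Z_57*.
2 has order 18 mod 57 since 2^{18} ≡ 1 (mod 57) and no smaller power works.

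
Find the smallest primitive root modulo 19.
g = 2. For each prime q|18: 2^{9}≡18, 2^{6}≡7, none ≡ 1, so ord_19(2) = 18 and 2 is a primitive root.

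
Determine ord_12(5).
Powers of 5 mod 12: 5^1≡5, 5^2≡1. So the order of 5 is 2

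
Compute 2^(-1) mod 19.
Since 19 is prime, by Fermat 2^(-1) ≡ 2^{17} ≡ 10 mod 19. Verify: 2 × 10 = 20 ≡ 1 mod 19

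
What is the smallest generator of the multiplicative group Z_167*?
g = 5. Powers: [5, 25, 125, 124, 119, 94, 136, 12, ...] generates all 166 non-zero residues.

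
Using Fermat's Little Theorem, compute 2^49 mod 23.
By Fermat: 2^{22} ≡ 1 mod 23. 49 = 2×22 + 5. So 2^{49} ≡ 2^{5} ≡ 9 mod 23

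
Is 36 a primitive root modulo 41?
36^{20} ≡ 1 (mod 41) and 20 < 40, so ord_41(36) = 20 ≠ 40 and 36 is not a primitive root.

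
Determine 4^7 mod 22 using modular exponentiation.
By repeated squaring mod 22: 4^{1}≡4, 4^{2}≡16, 4^{4}≡14. Then 4^{7} = 4^{4+2+1} ≡ 14 × 16 × 4 ≡ 16 mod 22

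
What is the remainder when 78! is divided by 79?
By Wilson's theorem, (78)! ≡ -1 ≡ 78 mod 79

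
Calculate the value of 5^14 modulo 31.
By repeated squaring (mod 31): 5^{1}≡5, 5^{2}≡25, 5^{4}≡5, 5^{8}≡25. Then 5^{14} = 5^{8+4+2} ≡ 25 × 5 × 25 ≡ 25 (mod 31)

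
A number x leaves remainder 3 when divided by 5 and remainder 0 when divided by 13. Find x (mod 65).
M = 5 × 13 = 65. M₁ = 13, y₁ ≡ 2 (mod 5). M₂ = 5, y₂ ≡ 8 (mod 13). x = 3×13×2 + 0×5×8 ≡ 13 (mod 65)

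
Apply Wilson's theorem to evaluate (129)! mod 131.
(130)! = (129)! × (130) ≡ -1 (mod 131). So (129)! ≡ -1 × (130)^(-1) ≡ (-1)×(-1) = 1 (mod 131)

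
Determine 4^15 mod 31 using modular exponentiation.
By repeated squaring mod 31: 4^{1}≡4, 4^{2}≡16, 4^{4}≡8, 4^{8}≡2. Then 4^{15} = 4^{8+4+2+1} ≡ 2 × 8 × 16 × 4 ≡ 1 mod 31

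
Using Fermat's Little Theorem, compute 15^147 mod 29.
By Fermat: 15^{28} ≡ 1 mod 29. 147 = 5×28 + 7. So 15^{147} ≡ 15^{7} ≡ 17 mod 29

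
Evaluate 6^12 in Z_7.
Using Fermat: 6^{6} ≡ 1 mod 7. 12 ≡ 0 mod 6. So 6^{12} ≡ 6^{0} ≡ 1 mod 7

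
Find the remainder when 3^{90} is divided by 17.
By Fermat: 3^{16} ≡ 1 (mod 17). 90 = 5×16 + 10. So 3^{90} ≡ 3^{10} ≡ 8 (mod 17)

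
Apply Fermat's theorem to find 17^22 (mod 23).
By Fermat's Little Theorem, 17^{22} ≡ 1 (mod 23) since 23 is prime and gcd(17, 23) = 1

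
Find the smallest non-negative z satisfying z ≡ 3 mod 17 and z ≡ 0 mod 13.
M = 17 × 13 = 221. M₁ = 13, y₁ ≡ 4 mod 17. M₂ = 17, y₂ ≡ 10 mod 13. z = 3×13×4 + 0×17×10 ≡ 156 mod 221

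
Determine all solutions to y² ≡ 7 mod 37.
The square roots of 7 mod 37 are 9 and 28. Verify: 9² = 81 ≡ 7 mod 37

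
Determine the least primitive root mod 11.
g = 2. Powers: [2, 4, 8, 5, 10, 9, 7, 3, 6, ...] generates all 10 non-zero residues.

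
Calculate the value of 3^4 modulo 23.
3^{4} = 81 ≡ 12 mod 23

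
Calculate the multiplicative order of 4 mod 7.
Powers of 4 mod 7: 4^1≡4, 4^2≡2, 4^3≡1. Order = 3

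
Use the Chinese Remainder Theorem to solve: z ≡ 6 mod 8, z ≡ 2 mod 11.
M = 8 × 11 = 88. M₁ = 11, y₁ ≡ 3 mod 8. M₂ = 8, y₂ ≡ 7 mod 11. z = 6×11×3 + 2×8×7 ≡ 46 mod 88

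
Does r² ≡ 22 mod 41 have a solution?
By Euler's criterion: 22^{20} ≡ 40 mod 41. Since this equals -1 (≡ 40), 22 is not a QR.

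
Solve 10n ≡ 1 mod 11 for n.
Since 11 is prime, by Fermat 10^(-1) ≡ 10^{9} ≡ 10 mod 11. Verify: 10 × 10 = 100 ≡ 1 mod 11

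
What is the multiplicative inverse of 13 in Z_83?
Since 83 is prime, by Fermat 13^(-1) ≡ 13^{81} ≡ 32 (mod 83). Verify: 13 × 32 = 416 ≡ 1 (mod 83)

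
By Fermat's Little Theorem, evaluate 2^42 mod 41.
By Fermat: 2^{40} ≡ 1 (mod 41). So 2^{42} = 2^{40} · 2^{2} ≡ 2^{2} ≡ 4 (mod 41)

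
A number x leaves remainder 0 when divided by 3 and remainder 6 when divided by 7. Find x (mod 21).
M = 3 × 7 = 21. M₁ = 7, y₁ ≡ 1 (mod 3). M₂ = 3, y₂ ≡ 5 (mod 7). x = 0×7×1 + 6×3×5 ≡ 6 (mod 21)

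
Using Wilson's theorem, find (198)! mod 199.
By Wilson's theorem, (198)! ≡ -1 ≡ 198 (mod 199)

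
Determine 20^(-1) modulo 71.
Since 71 is prime, by Fermat 20^(-1) ≡ 20^{69} ≡ 32 mod 71. Verify: 20 × 32 = 640 ≡ 1 mod 71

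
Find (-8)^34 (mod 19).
Using Fermat: (-8)^{18} ≡ 1 (mod 19). 34 ≡ 16 (mod 18). So (-8)^{34} ≡ (-8)^{16} ≡ 11 (mod 19)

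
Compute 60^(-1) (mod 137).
Since 137 is prime, by Fermat 60^(-1) ≡ 60^{135} ≡ 16 (mod 137). Verify: 60 × 16 = 960 ≡ 1 (mod 137)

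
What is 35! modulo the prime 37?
(36)! = (35)! × (36) ≡ -1 (mod 37). So (35)! ≡ -1 × (36)^(-1) ≡ (-1)×(-1) = 1 (mod 37)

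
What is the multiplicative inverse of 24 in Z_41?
Since 41 is prime, by Fermat 24^(-1) ≡ 24^{39} ≡ 12 (mod 41). Verify: 24 × 12 = 288 ≡ 1 (mod 41)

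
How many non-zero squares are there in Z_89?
Exactly half the non-zero residues mod a prime are QRs: (89-1)/2 = 44.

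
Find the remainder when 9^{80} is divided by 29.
By Fermat: 9^{28} ≡ 1 (mod 29). 80 = 2×28 + 24. So 9^{80} ≡ 9^{24} ≡ 25 (mod 29)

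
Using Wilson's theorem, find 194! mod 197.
(196)! = (194)! × (195) × (196) ≡ -1 (mod 197). So (194)! ≡ -1 × [(196)(195)]^(-1) ≡ 98 (mod 197)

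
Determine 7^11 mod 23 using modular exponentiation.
By repeated squaring (mod 23): 7^{1}≡7, 7^{2}≡3, 7^{4}≡9, 7^{8}≡12. Then 7^{11} = 7^{8+2+1} ≡ 12 × 3 × 7 ≡ 22 (mod 23)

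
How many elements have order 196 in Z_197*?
A prime p has φ(p-1) primitive roots; here φ(196) = 84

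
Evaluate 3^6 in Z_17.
By repeated squaring (mod 17): 3^{1}≡3, 3^{2}≡9, 3^{4}≡13. Then 3^{6} = 3^{4+2} ≡ 13 × 9 ≡ 15 (mod 17)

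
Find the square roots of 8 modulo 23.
The square roots of 8 mod 23 are 13 and 10. Verify: 13² = 169 ≡ 8 (mod 23)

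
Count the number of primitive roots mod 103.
A prime p has φ(p-1) primitive roots; here φ(102) = 32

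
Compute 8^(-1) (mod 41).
Since 41 is prime, by Fermat 8^(-1) ≡ 8^{39} ≡ 36 (mod 41). Verify: 8 × 36 = 288 ≡ 1 (mod 41)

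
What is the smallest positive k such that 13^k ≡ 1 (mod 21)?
Powers of 13 mod 21: 13^1≡13, 13^2≡1. Order = 2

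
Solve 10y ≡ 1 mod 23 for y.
Since 23 is prime, by Fermat 10^(-1) ≡ 10^{21} ≡ 7 mod 23. Verify: 10 × 7 = 70 ≡ 1 mod 23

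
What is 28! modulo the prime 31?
(30)! = (28)! × (29) × (30) ≡ -1 mod 31. So (28)! ≡ -1 × [(30)(29)]^(-1) ≡ 15 mod 31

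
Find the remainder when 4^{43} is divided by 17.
By Fermat: 4^{16} ≡ 1 mod 17. 43 = 2×16 + 11. So 4^{43} ≡ 4^{11} ≡ 13 mod 17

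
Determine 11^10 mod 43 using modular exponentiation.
By repeated squaring mod 43: 11^{1}≡11, 11^{2}≡35, 11^{4}≡21, 11^{8}≡11. Then 11^{10} = 11^{8+2} ≡ 11 × 35 ≡ 41 mod 43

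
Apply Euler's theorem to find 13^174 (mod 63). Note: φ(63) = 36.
By Euler: 13^{36} ≡ 1 (mod 63) since gcd(13, 63) = 1. 174 = 4×36 + 30. So 13^{174} ≡ 13^{30} ≡ 1 (mod 63)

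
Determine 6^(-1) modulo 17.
Since 17 is prime, by Fermat 6^(-1) ≡ 6^{15} ≡ 3 mod 17. Verify: 6 × 3 = 18 ≡ 1 mod 17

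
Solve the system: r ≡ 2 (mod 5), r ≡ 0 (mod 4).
M = 5 × 4 = 20. M₁ = 4, y₁ ≡ 4 (mod 5). M₂ = 5, y₂ ≡ 1 (mod 4). r = 2×4×4 + 0×5×1 ≡ 12 (mod 20)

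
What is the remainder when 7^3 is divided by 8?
7^{3} = 343 ≡ 7 mod 8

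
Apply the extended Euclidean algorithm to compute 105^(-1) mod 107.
Extended GCD: 105(53) + 107(-52) = 1. So 105^(-1) ≡ 53 (mod 107). Verify: 105 × 53 = 5565 ≡ 1 (mod 107)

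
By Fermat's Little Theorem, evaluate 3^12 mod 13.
By Fermat's Little Theorem, 3^{12} ≡ 1 mod 13 since 13 is prime and gcd(3, 13) = 1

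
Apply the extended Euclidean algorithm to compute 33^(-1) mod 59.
Extended GCD: 33(-25) + 59(14) = 1. So 33^(-1) ≡ -25 ≡ 34 (mod 59). Verify: 33 × 34 = 1122 ≡ 1 (mod 59)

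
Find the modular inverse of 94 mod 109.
Since 109 is prime, by Fermat 94^(-1) ≡ 94^{107} ≡ 29 (mod 109). Verify: 94 × 29 = 2726 ≡ 1 (mod 109)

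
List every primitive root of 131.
There are φ(130) = 48 primitive roots mod 131: {2, 6, 8, 10, 14, 17, 22, 23, 26, 29, 30, 31, 37, 40, 50, 54, 56, 57, 66, 67, 72, 76, 82, 83, 85, 87, 88, 90, 93, 95, 96, 97, 98, 103, 104, 106, 110, 111, 115, 116, 118, 119, 120, 122, 124, 126, 127, 128}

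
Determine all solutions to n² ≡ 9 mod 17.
The square roots of 9 mod 17 are 14 and 3. Verify: 14² = 196 ≡ 9 mod 17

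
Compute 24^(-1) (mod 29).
Since 29 is prime, by Fermat 24^(-1) ≡ 24^{27} ≡ 23 (mod 29). Verify: 24 × 23 = 552 ≡ 1 (mod 29)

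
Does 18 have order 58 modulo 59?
ord_59(18) divides 58. For each prime q|58: 18^{29}≡58, 18^{2}≡29, none ≡ 1. So 18 has order 58 and is a primitive root mod 59.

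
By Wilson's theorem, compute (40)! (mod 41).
By Wilson's theorem, (40)! ≡ -1 ≡ 40 (mod 41)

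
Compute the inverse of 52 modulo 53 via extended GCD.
Extended GCD: 52(-1) + 53(1) = 1. So 52^(-1) ≡ -1 ≡ 52 mod 53. Verify: 52 × 52 = 2704 ≡ 1 mod 53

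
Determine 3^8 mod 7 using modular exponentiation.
Using Fermat: 3^{6} ≡ 1 (mod 7). 8 ≡ 2 (mod 6). So 3^{8} ≡ 3^{2} ≡ 2 (mod 7)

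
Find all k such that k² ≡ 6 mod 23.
The square roots of 6 mod 23 are 12 and 11. Verify: 12² = 144 ≡ 6 mod 23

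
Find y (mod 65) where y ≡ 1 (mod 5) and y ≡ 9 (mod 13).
M = 5 × 13 = 65. M₁ = 13, y₁ ≡ 2 (mod 5). M₂ = 5, y₂ ≡ 8 (mod 13). y = 1×13×2 + 9×5×8 ≡ 61 (mod 65)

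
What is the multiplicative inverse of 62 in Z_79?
Since 79 is prime, by Fermat 62^(-1) ≡ 62^{77} ≡ 65 (mod 79). Verify: 62 × 65 = 4030 ≡ 1 (mod 79)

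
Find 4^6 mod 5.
Using Fermat: 4^{4} ≡ 1 mod 5. 6 ≡ 2 mod 4. So 4^{6} ≡ 4^{2} ≡ 1 mod 5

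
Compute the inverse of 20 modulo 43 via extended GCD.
Extended GCD: 20(-15) + 43(7) = 1. So 20^(-1) ≡ -15 ≡ 28 mod 43. Verify: 20 × 28 = 560 ≡ 1 mod 43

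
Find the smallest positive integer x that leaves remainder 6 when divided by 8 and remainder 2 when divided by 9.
M = 8 × 9 = 72. M₁ = 9, y₁ ≡ 1 (mod 8). M₂ = 8, y₂ ≡ 8 (mod 9). x = 6×9×1 + 2×8×8 ≡ 38 (mod 72)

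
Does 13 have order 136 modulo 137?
ord_137(13) divides 136. For each prime q|136: 13^{68}≡136, 13^{8}≡115, none ≡ 1. So 13 has order 136 and is a primitive root mod 137.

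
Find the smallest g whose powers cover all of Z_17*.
g = 3. Powers: [3, 9, 10, 13, 5, 15, ...] generates all 16 non-zero residues.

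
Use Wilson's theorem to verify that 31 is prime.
(30)! mod 31 = 30. Since this equals -1 mod 31, Wilson confirms 31 is prime.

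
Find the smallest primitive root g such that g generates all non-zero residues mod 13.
g = 2. Powers: [2, 4, 8, 3, 6, 12, 11, 9, 5, 10, ...] generates all 12 non-zero residues.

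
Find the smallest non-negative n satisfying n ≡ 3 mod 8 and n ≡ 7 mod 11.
M = 8 × 11 = 88. M₁ = 11, y₁ ≡ 3 mod 8. M₂ = 8, y₂ ≡ 7 mod 11. n = 3×11×3 + 7×8×7 ≡ 51 mod 88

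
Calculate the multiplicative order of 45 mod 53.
Powers of 45 mod 53: 45^1≡45, 45^2≡11, 45^3≡18, 45^4≡15, 45^5≡39, 45^6≡6, 45^7≡5, 45^8≡13, 45^9≡2, 45^10≡37, 45^11≡22, 45^12≡36, 45^13≡30, 45^14≡25, 45^15≡12, 45^16≡10, 45^17≡26, 45^18≡4, 45^19≡21, 45^20≡44, 45^21≡19, 45^22≡7, 45^23≡50, 45^24≡24, 45^25≡20, 45^26≡52, 45^27≡8, 45^28≡42, 45^29≡35, 45^30≡38, 45^31≡14, 45^32≡47, 45^33≡48, 45^34≡40, 45^35≡51, 45^36≡16, 45^37≡31, 45^38≡17, 45^39≡23, 45^40≡28, 45^41≡41, 45^42≡43, 45^43≡27, 45^44≡49, 45^45≡32, 45^46≡9, 45^47≡34, 45^48≡46, 45^49≡3, 45^50≡29, 45^51≡33, 45^52≡1. So the order of 45 is 52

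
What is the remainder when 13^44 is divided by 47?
By repeated squaring mod 47: 13^{1}≡13, 13^{2}≡28, 13^{4}≡32, 13^{8}≡37, 13^{16}≡6, 13^{32}≡36. Then 13^{44} = 13^{32+8+4} ≡ 36 × 37 × 32 ≡ 42 mod 47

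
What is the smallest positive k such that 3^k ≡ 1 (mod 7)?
Powers of 3 mod 7: 3^1≡3, 3^2≡2, 3^3≡6, 3^4≡4, 3^5≡5, 3^6≡1. Order = 6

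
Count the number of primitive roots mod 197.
There are φ(197-1) = φ(196) = 84 primitive roots modulo 197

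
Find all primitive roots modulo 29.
There are φ(28) = 12 primitive roots mod 29: {2, 3, 8, 10, 11, 14, 15, 18, 19, 21, 26, 27}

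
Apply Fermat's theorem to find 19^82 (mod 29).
By Fermat: 19^{28} ≡ 1 (mod 29). 82 = 2×28 + 26. So 19^{82} ≡ 19^{26} ≡ 9 (mod 29)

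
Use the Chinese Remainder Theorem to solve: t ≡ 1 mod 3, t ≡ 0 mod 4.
M = 3 × 4 = 12. M₁ = 4, y₁ ≡ 1 mod 3. M₂ = 3, y₂ ≡ 3 mod 4. t = 1×4×1 + 0×3×3 ≡ 4 mod 12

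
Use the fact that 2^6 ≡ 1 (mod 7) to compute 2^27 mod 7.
By Fermat: 2^{6} ≡ 1 (mod 7). 27 = 4×6 + 3. So 2^{27} ≡ 2^{3} ≡ 1 (mod 7)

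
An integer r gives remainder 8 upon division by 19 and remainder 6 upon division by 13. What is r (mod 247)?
M = 19 × 13 = 247. M₁ = 13, y₁ ≡ 3 (mod 19). M₂ = 19, y₂ ≡ 11 (mod 13). r = 8×13×3 + 6×19×11 ≡ 84 (mod 247)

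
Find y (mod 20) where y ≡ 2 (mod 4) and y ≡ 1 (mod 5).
M = 4 × 5 = 20. M₁ = 5, y₁ ≡ 1 (mod 4). M₂ = 4, y₂ ≡ 4 (mod 5). y = 2×5×1 + 1×4×4 ≡ 6 (mod 20)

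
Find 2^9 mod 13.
By repeated squaring mod 13: 2^{1}≡2, 2^{2}≡4, 2^{4}≡3, 2^{8}≡9. Then 2^{9} = 2^{8+1} ≡ 9 × 2 ≡ 5 mod 13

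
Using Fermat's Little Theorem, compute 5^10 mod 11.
By Fermat's Little Theorem, 5^{10} ≡ 1 (mod 11) since 11 is prime and gcd(5, 11) = 1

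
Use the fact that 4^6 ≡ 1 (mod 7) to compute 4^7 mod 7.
By Fermat: 4^{6} ≡ 1 (mod 7). So 4^{7} = 4^{6} · 4^{1} ≡ 4^{1} ≡ 4 (mod 7)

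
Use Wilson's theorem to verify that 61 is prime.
(60)! mod 61 = 60. Since this equals -1 mod 61, Wilson confirms 61 is prime.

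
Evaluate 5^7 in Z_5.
By repeated squaring mod 5: 5^{1}≡0, 5^{2}≡0, 5^{4}≡0. Then 5^{7} = 5^{4+2+1} ≡ 0 × 0 × 0 ≡ 0 mod 5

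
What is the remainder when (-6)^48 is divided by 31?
Using Fermat: (-6)^{30} ≡ 1 (mod 31). 48 ≡ 18 (mod 30). So (-6)^{48} ≡ (-6)^{18} ≡ 1 (mod 31)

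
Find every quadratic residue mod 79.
Quadratic residues modulo 79: {1, 2, 4, 5, 8, 9, 10, 11, 13, 16, 18, 19, 20, 21, 22, 23, 25, 26, 31, 32, 36, 38, 40, 42, 44, 45, 46, 49, 50, 51, 52, 55, 62, 64, 65, 67, 72, 73, 76}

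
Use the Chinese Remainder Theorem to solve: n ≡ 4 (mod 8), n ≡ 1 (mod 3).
M = 8 × 3 = 24. M₁ = 3, y₁ ≡ 3 (mod 8). M₂ = 8, y₂ ≡ 2 (mod 3). n = 4×3×3 + 1×8×2 ≡ 4 (mod 24)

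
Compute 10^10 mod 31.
By repeated squaring (mod 31): 10^{1}≡10, 10^{2}≡7, 10^{4}≡18, 10^{8}≡14. Then 10^{10} = 10^{8+2} ≡ 14 × 7 ≡ 5 (mod 31)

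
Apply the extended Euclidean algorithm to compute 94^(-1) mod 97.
Extended GCD: 94(32) + 97(-31) = 1. So 94^(-1) ≡ 32 mod 97. Verify: 94 × 32 = 3008 ≡ 1 mod 97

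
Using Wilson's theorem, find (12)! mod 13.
By Wilson's theorem, (12)! ≡ -1 ≡ 12 (mod 13)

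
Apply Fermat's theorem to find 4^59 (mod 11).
By Fermat: 4^{10} ≡ 1 (mod 11). 59 = 5×10 + 9. So 4^{59} ≡ 4^{9} ≡ 3 (mod 11)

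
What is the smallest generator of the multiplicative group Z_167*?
g = 5. For each prime q|166: 5^{83}≡166, 5^{2}≡25, none ≡ 1, so ord_167(5) = 166 and 5 is a primitive root.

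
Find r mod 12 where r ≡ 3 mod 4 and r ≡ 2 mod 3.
M = 4 × 3 = 12. M₁ = 3, y₁ ≡ 3 mod 4. M₂ = 4, y₂ ≡ 1 mod 3. r = 3×3×3 + 2×4×1 ≡ 11 mod 12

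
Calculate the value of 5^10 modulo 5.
By repeated squaring (mod 5): 5^{1}≡0, 5^{2}≡0, 5^{4}≡0, 5^{8}≡0. Then 5^{10} = 5^{8+2} ≡ 0 × 0 ≡ 0 (mod 5)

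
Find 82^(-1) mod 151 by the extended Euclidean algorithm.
Extended GCD: 82(35) + 151(-19) = 1. So 82^(-1) ≡ 35 mod 151. Verify: 82 × 35 = 2870 ≡ 1 mod 151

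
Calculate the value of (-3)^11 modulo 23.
By repeated squaring mod 23: (-3)^{1}≡20, (-3)^{2}≡9, (-3)^{4}≡12, (-3)^{8}≡6. Then (-3)^{11} = (-3)^{8+2+1} ≡ 6 × 9 × 20 ≡ 22 mod 23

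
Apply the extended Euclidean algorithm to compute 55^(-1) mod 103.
Extended GCD: 55(15) + 103(-8) = 1. So 55^(-1) ≡ 15 mod 103. Verify: 55 × 15 = 825 ≡ 1 mod 103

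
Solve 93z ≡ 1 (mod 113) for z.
Since 113 is prime, by Fermat 93^(-1) ≡ 93^{111} ≡ 96 (mod 113). Verify: 93 × 96 = 8928 ≡ 1 (mod 113)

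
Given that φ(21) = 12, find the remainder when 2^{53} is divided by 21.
By Euler: 2^{12} ≡ 1 mod 21 since gcd(2, 21) = 1. 53 = 4×12 + 5. So 2^{53} ≡ 2^{5} ≡ 11 mod 21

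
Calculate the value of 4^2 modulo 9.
4^{2} = 16 ≡ 7 (mod 9)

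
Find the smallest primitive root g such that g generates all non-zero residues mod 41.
g = 6. Powers: [6, 36, 11, 25, 27, 39, 29, ...] generates all 40 non-zero residues.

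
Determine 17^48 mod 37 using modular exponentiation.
Using Fermat: 17^{36} ≡ 1 mod 37. 48 ≡ 12 mod 36. So 17^{48} ≡ 17^{12} ≡ 26 mod 37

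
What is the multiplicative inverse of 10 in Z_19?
Since 19 is prime, by Fermat 10^(-1) ≡ 10^{17} ≡ 2 (mod 19). Verify: 10 × 2 = 20 ≡ 1 (mod 19)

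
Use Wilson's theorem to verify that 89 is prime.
(88)! mod 89 = 88. Since this equals -1 mod 89, Wilson confirms 89 is prime.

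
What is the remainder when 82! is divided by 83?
By Wilson's theorem, (82)! ≡ -1 ≡ 82 mod 83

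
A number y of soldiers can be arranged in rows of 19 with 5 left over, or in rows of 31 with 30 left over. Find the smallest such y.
M = 19 × 31 = 589. M₁ = 31, y₁ ≡ 8 (mod 19). M₂ = 19, y₂ ≡ 18 (mod 31). y = 5×31×8 + 30×19×18 ≡ 309 (mod 589)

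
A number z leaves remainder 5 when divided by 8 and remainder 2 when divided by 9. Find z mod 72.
M = 8 × 9 = 72. M₁ = 9, y₁ ≡ 1 mod 8. M₂ = 8, y₂ ≡ 8 mod 9. z = 5×9×1 + 2×8×8 ≡ 29 mod 72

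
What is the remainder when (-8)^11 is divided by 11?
Using Fermat: (-8)^{10} ≡ 1 mod 11. 11 ≡ 1 mod 10. So (-8)^{11} ≡ (-8)^{1} ≡ 3 mod 11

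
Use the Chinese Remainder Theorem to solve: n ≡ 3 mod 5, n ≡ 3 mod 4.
M = 5 × 4 = 20. M₁ = 4, y₁ ≡ 4 mod 5. M₂ = 5, y₂ ≡ 1 mod 4. n = 3×4×4 + 3×5×1 ≡ 3 mod 20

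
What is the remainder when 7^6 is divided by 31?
By repeated squaring mod 31: 7^{1}≡7, 7^{2}≡18, 7^{4}≡14. Then 7^{6} = 7^{4+2} ≡ 14 × 18 ≡ 4 mod 31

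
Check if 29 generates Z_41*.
ord_41(29) divides 40. For each prime q|40: 29^{20}≡40, 29^{8}≡18, none ≡ 1. So 29 has order 40 and is a primitive root mod 41.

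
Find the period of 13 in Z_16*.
Powers of 13 mod 16: 13^1≡13, 13^2≡9, 13^3≡5, 13^4≡1. Order = 4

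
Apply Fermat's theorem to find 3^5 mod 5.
By Fermat: 3^{4} ≡ 1 mod 5. So 3^{5} = 3^{4} · 3^{1} ≡ 3^{1} ≡ 3 mod 5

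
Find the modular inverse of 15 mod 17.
Since 17 is prime, by Fermat 15^(-1) ≡ 15^{15} ≡ 8 (mod 17). Verify: 15 × 8 = 120 ≡ 1 (mod 17)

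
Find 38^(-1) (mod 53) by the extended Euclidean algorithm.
Extended GCD: 38(7) + 53(-5) = 1. So 38^(-1) ≡ 7 (mod 53). Verify: 38 × 7 = 266 ≡ 1 (mod 53)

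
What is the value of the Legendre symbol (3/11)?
(3/11) = 3^{5} mod 11 = 1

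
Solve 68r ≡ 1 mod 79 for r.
Since 79 is prime, by Fermat 68^(-1) ≡ 68^{77} ≡ 43 mod 79. Verify: 68 × 43 = 2924 ≡ 1 mod 79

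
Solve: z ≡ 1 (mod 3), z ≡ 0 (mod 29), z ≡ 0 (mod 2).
M = 3 × 29 × 2 = 174. M₁ = 58, y₁ ≡ 1 (mod 3). M₂ = 6, y₂ ≡ 5 (mod 29). M₃ = 87, y₃ ≡ 1 (mod 2). z = 1×58×1 + 0×6×5 + 0×87×1 ≡ 58 (mod 174)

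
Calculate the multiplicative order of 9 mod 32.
Powers of 9 mod 32: 9^1≡9, 9^2≡17, 9^3≡25, 9^4≡1. Order = 4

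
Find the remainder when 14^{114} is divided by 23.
By Fermat: 14^{22} ≡ 1 (mod 23). 114 = 5×22 + 4. So 14^{114} ≡ 14^{4} ≡ 6 (mod 23)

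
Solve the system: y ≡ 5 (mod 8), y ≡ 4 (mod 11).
M = 8 × 11 = 88. M₁ = 11, y₁ ≡ 3 (mod 8). M₂ = 8, y₂ ≡ 7 (mod 11). y = 5×11×3 + 4×8×7 ≡ 37 (mod 88)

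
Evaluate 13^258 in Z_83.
Using Fermat: 13^{82} ≡ 1 (mod 83). 258 ≡ 12 (mod 82). So 13^{258} ≡ 13^{12} ≡ 65 (mod 83)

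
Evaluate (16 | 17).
(16/17) = 16^{8} mod 17 = 1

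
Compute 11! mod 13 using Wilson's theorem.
(12)! = (11)! × (12) ≡ -1 mod 13. So (11)! ≡ -1 × (12)^(-1) ≡ (-1)×(-1) = 1 mod 13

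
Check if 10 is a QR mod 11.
By Euler's criterion: 10^{5} ≡ 10 (mod 11). Since this equals -1 (≡ 10), 10 is not a QR.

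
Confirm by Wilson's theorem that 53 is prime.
(52)! mod 53 = 52. Since this equals -1 mod 53, Wilson confirms 53 is prime.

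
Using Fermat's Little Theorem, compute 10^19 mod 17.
By Fermat: 10^{16} ≡ 1 (mod 17). So 10^{19} = 10^{16} · 10^{3} ≡ 10^{3} ≡ 14 (mod 17)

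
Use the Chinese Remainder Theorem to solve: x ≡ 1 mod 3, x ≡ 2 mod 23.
M = 3 × 23 = 69. M₁ = 23, y₁ ≡ 2 mod 3. M₂ = 3, y₂ ≡ 8 mod 23. x = 1×23×2 + 2×3×8 ≡ 25 mod 69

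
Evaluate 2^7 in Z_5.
Using Fermat: 2^{4} ≡ 1 (mod 5). 7 ≡ 3 (mod 4). So 2^{7} ≡ 2^{3} ≡ 3 (mod 5)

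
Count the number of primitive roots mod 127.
There are φ(127-1) = φ(126) = 36 primitive roots modulo 127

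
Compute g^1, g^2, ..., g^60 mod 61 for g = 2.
2^1, 2^2, ..., 2^{60} mod 61: [2, 4, 8, 16, 32, 3, 6, 12, 24, 48, 35, 9, 18, 36, 11, 22, 44, 27, 54, 47, 33, 5, 10, 20, 40, 19, 38, 15, 30, 60, 59, 57, 53, 45, 29, 58, 55, 49, 37, 13, 26, 52, 43, 25, 50, 39, 17, 34, 7, 14, 28, 56, 51, 41, 21, 42, 23, 46, 31, 1]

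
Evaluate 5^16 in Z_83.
By repeated squaring (mod 83): 5^{1}≡5, 5^{2}≡25, 5^{4}≡44, 5^{8}≡27, 5^{16}≡65. So 5^{16} ≡ 65 (mod 83)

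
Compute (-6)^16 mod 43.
By repeated squaring (mod 43): (-6)^{1}≡37, (-6)^{2}≡36, (-6)^{4}≡6, (-6)^{8}≡36, (-6)^{16}≡6. So (-6)^{16} ≡ 6 (mod 43)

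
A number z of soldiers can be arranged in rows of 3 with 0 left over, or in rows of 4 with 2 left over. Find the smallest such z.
M = 3 × 4 = 12. M₁ = 4, y₁ ≡ 1 mod 3. M₂ = 3, y₂ ≡ 3 mod 4. z = 0×4×1 + 2×3×3 ≡ 6 mod 12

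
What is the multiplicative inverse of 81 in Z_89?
Since 89 is prime, by Fermat 81^(-1) ≡ 81^{87} ≡ 11 mod 89. Verify: 81 × 11 = 891 ≡ 1 mod 89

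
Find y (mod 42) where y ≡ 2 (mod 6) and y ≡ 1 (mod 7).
M = 6 × 7 = 42. M₁ = 7, y₁ ≡ 1 (mod 6). M₂ = 6, y₂ ≡ 6 (mod 7). y = 2×7×1 + 1×6×6 ≡ 8 (mod 42)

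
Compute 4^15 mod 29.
By repeated squaring (mod 29): 4^{1}≡4, 4^{2}≡16, 4^{4}≡24, 4^{8}≡25. Then 4^{15} = 4^{8+4+2+1} ≡ 25 × 24 × 16 × 4 ≡ 4 (mod 29)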